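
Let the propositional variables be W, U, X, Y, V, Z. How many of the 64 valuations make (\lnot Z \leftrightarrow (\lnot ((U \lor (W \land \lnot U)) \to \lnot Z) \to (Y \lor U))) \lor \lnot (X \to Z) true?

36

Initial set: {T ((\lnot Z \leftrightarrow (\lnot ((U \lor (W \land \lnot U)) \to \lnot Z) \to (Y \lor U))) \lor \lnot (X \to Z))}.
T ((\lnot Z \leftrightarrow (\lnot ((U \lor (W \land \lnot U)) \to \lnot Z) \to (Y \lor U))) \lor \lnot (X \to Z)): β-rule — branch into T (\lnot Z \leftrightarrow (\lnot ((U \lor (W \land \lnot U)) \to \lnot Z) \to (Y \lor U)))  //  T \lnot (X \to Z).
  branch 1 (add T (\lnot Z \leftrightarrow (\lnot ((U \lor (W \land \lnot U)) \to \lnot Z) \to (Y \lor U)))):
    T (\lnot Z \leftrightarrow (\lnot ((U \lor (W \land \lnot U)) \to \lnot Z) \to (Y \lor U))): β-rule — branch into T \lnot Z, T (\lnot ((U \lor (W \land \lnot U)) \to \lnot Z) \to (Y \lor U))  //  F \lnot Z, F (\lnot ((U \lor (W \land \lnot U)) \to \lnot Z) \to (Y \lor U)).
      branch 1.1 (add T \lnot Z, T (\lnot ((U \lor (W \land \lnot U)) \to \lnot Z) \to (Y \lor U))):
        T (\lnot ((U \lor (W \land \lnot U)) \to \lnot Z) \to (Y \lor U)): β-rule — branch into F \lnot ((U \lor (W \land \lnot U)) \to \lnot Z)  //  T (Y \lor U).
          branch 1.1.1 (add F \lnot ((U \lor (W \land \lnot U)) \to \lnot Z)):
            F \lnot ((U \lor (W \land \lnot U)) \to \lnot Z): β-rule — branch into F (U \lor (W \land \lnot U))  //  T \lnot Z.
              branch 1.1.1.1 (add F (U \lor (W \land \lnot U))):
                F (U \lor (W \land \lnot U)): α-rule — add F U, F (W \land \lnot U).
                F (W \land \lnot U): β-rule — branch into F W  //  F \lnot U.
                  branch 1.1.1.1.1 (add F W):
                    ○ open, literals {U=false, W=false, Z=false}.
                  branch 1.1.1.1.2 (add F \lnot U):
                    × closes — contains both U and \lnot U.
              branch 1.1.1.2 (add T \lnot Z):
                ○ open, literals {Z=false}.
          branch 1.1.2 (add T (Y \lor U)):
            T (Y \lor U): β-rule — branch into T Y  //  T U.
              branch 1.1.2.1 (add T Y):
                ○ open, literals {Y=true, Z=false}.
              branch 1.1.2.2 (add T U):
                ○ open, literals {U=true, Z=false}.
      branch 1.2 (add F \lnot Z, F (\lnot ((U \lor (W \land \lnot U)) \to \lnot Z) \to (Y \lor U))):
        F (\lnot ((U \lor (W \land \lnot U)) \to \lnot Z) \to (Y \lor U)): α-rule — add T \lnot ((U \lor (W \land \lnot U)) \to \lnot Z), F (Y \lor U).
        T \lnot ((U \lor (W \land \lnot U)) \to \lnot Z): α-rule — add T (U \lor (W \land \lnot U)), F \lnot Z.
        F (Y \lor U): α-rule — add F Y, F U.
        T (U \lor (W \land \lnot U)): β-rule — branch into T U  //  T (W \land \lnot U).
          branch 1.2.1 (add T U):
            × closes — contains both U and \lnot U.
          branch 1.2.2 (add T (W \land \lnot U)):
            T (W \land \lnot U): α-rule — add T W, T \lnot U.
            ○ open, literals {U=false, W=true, Y=false, Z=true}.
  branch 2 (add T \lnot (X \to Z)):
    T \lnot (X \to Z): α-rule — add T X, F Z.
    ○ open, literals {X=true, Z=false}.
2 branches closed, 6 open.
Each open branch fixes some atoms; the unmentioned ones are free. Counting distinct full assignments: branch {U=false, W=false, Z=false} (X, Y, V) contributes 8 new; branch {Z=false} (W, U, X, Y, V) contributes 24 new; branch {Y=true, Z=false} (W, U, X, V) contributes 0 new; branch {U=true, Z=false} (W, X, Y, V) contributes 0 new; branch {U=false, W=true, Y=false, Z=true} (X, V) contributes 4 new; branch {X=true, Z=false} (W, U, Y, V) contributes 0 new. Total: 36.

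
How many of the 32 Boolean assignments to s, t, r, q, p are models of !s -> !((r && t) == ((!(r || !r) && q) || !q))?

24

Initial set: {T (!s -> !((r && t) == ((!(r || !r) && q) || !q)))}.
T (!s -> !((r && t) == ((!(r || !r) && q) || !q))): β-rule — branch into F !s  //  T !((r && t) == ((!(r || !r) && q) || !q)).
  branch 1 (add F !s):
    ○ open, literals {s=T}.
  branch 2 (add T !((r && t) == ((!(r || !r) && q) || !q))):
    T !((r && t) == ((!(r || !r) && q) || !q)): β-rule — branch into T (r && t), F ((!(r || !r) && q) || !q)  //  F (r && t), T ((!(r || !r) && q) || !q).
      branch 2.1 (add T (r && t), F ((!(r || !r) && q) || !q)):
        T (r && t): α-rule — add T r, T t.
        F ((!(r || !r) && q) || !q): α-rule — add F (!(r || !r) && q), F !q.
        F (!(r || !r) && q): β-rule — branch into F !(r || !r)  //  F q.
          branch 2.1.1 (add F !(r || !r)):
            F !(r || !r): β-rule — branch into T r  //  T !r.
              branch 2.1.1.1 (add T r):
                ○ open, literals {q=T, r=T, t=T}.
              branch 2.1.1.2 (add T !r):
                × closes — contains both r and !r.
          branch 2.1.2 (add F q):
            × closes — contains both q and !q.
      branch 2.2 (add F (r && t), T ((!(r || !r) && q) || !q)):
        F (r && t): β-rule — branch into F r  //  F t.
          branch 2.2.1 (add F r):
            T ((!(r || !r) && q) || !q): β-rule — branch into T (!(r || !r) && q)  //  T !q.
              branch 2.2.1.1 (add T (!(r || !r) && q)):
                T (!(r || !r) && q): α-rule — add T !(r || !r), T q.
                T !(r || !r): α-rule — add F r, F !r.
                × closes — contains both r and !r.
              branch 2.2.1.2 (add T !q):
                ○ open, literals {q=F, r=F}.
          branch 2.2.2 (add F t):
            T ((!(r || !r) && q) || !q): β-rule — branch into T (!(r || !r) && q)  //  T !q.
              branch 2.2.2.1 (add T (!(r || !r) && q)):
                T (!(r || !r) && q): α-rule — add T !(r || !r), T q.
                T !(r || !r): α-rule — add F r, F !r.
                × closes — contains both r and !r.
              branch 2.2.2.2 (add T !q):
                ○ open, literals {q=F, t=F}.
4 branches closed, 4 open.
Each open branch fixes some atoms; the unmentioned ones are free. Counting distinct full assignments: branch {s=T} (t, r, q, p) contributes 16 new; branch {q=T, r=T, t=T} (s, p) contributes 2 new; branch {q=F, r=F} (s, t, p) contributes 4 new; branch {q=F, t=F} (s, r, p) contributes 2 new. Total: 24.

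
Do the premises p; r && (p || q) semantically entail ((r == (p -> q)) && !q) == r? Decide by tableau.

Initial set: {p; (r && (p || q)); !(((r == (p -> q)) && !q) == r)}.
(r && (p || q)): α-rule — add r, (p || q).
!(((r == (p -> q)) && !q) == r): β-rule — branch into ((r == (p -> q)) && !q), !r  //  !((r == (p -> q)) && !q), r.
  branch 1 (add ((r == (p -> q)) && !q), !r):
    × closes — contains both r and !r.
  branch 2 (add !((r == (p -> q)) && !q), r):
    (p || q): β-rule — branch into p  //  q.
      branch 2.1 (add p):
        !((r == (p -> q)) && !q): β-rule — branch into !(r == (p -> q))  //  !!q.
          branch 2.1.1 (add !(r == (p -> q))):
            !(r == (p -> q)): β-rule — branch into r, !(p -> q)  //  !r, (p -> q).
              branch 2.1.1.1 (add r, !(p -> q)):
                !(p -> q): α-rule — add p, !q.
                ○ open, literals {p=true, q=false, r=true}.
              branch 2.1.1.2 (add !r, (p -> q)):
                × closes — contains both r and !r.
          branch 2.1.2 (add !!q):
            ○ open, literals {p=true, q=true, r=true}.
      branch 2.2 (add q):
        !((r == (p -> q)) && !q): β-rule — branch into !(r == (p -> q))  //  !!q.
          branch 2.2.1 (add !(r == (p -> q))):
            !(r == (p -> q)): β-rule — branch into r, !(p -> q)  //  !r, (p -> q).
              branch 2.2.1.1 (add r, !(p -> q)):
                !(p -> q): α-rule — add p, !q.
                × closes — contains both q and !q.
              branch 2.2.1.2 (add !r, (p -> q)):
                × closes — contains both r and !r.
          branch 2.2.2 (add !!q):
            ○ open, literals {p=true, q=true, r=true}.
4 branches closed, 3 open.
An open branch gives a countermodel: p=true, q=false, r=true (unmentioned atoms arbitrary); the premises hold there but the conclusion fails.

No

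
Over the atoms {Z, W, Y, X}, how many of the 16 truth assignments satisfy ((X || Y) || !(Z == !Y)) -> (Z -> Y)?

14

Initial set: {T (((X || Y) || !(Z == !Y)) -> (Z -> Y))}.
T (((X || Y) || !(Z == !Y)) -> (Z -> Y)): β-rule — branch into F ((X || Y) || !(Z == !Y))  //  T (Z -> Y).
  branch 1 (add F ((X || Y) || !(Z == !Y))):
    F ((X || Y) || !(Z == !Y)): α-rule — add F (X || Y), F !(Z == !Y).
    F (X || Y): α-rule — add F X, F Y.
    F !(Z == !Y): β-rule — branch into T Z, T !Y  //  F Z, F !Y.
      branch 1.1 (add T Z, T !Y):
        ○ open, literals {X=false, Y=false, Z=true}.
      branch 1.2 (add F Z, F !Y):
        × closes — contains both Y and !Y.
  branch 2 (add T (Z -> Y)):
    T (Z -> Y): β-rule — branch into F Z  //  T Y.
      branch 2.1 (add F Z):
        ○ open, literals {Z=false}.
      branch 2.2 (add T Y):
        ○ open, literals {Y=true}.
1 branch closed, 3 open.
Each open branch fixes some atoms; the unmentioned ones are free. Counting distinct full assignments: branch {X=false, Y=false, Z=true} (W) contributes 2 new; branch {Z=false} (W, Y, X) contributes 8 new; branch {Y=true} (Z, W, X) contributes 4 new. Total: 14.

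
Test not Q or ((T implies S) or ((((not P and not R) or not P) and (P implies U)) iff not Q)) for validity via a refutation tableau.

Not valid

Assume the negation and expand:
Initial set: {not (not Q or ((T implies S) or ((((not P and not R) or not P) and (P implies U)) iff not Q)))}.
not (not Q or ((T implies S) or ((((not P and not R) or not P) and (P implies U)) iff not Q))): α-rule — add not not Q, not ((T implies S) or ((((not P and not R) or not P) and (P implies U)) iff not Q)).
not ((T implies S) or ((((not P and not R) or not P) and (P implies U)) iff not Q)): α-rule — add not (T implies S), not ((((not P and not R) or not P) and (P implies U)) iff not Q).
not (T implies S): α-rule — add T, not S.
not ((((not P and not R) or not P) and (P implies U)) iff not Q): β-rule — branch into (((not P and not R) or not P) and (P implies U)), not not Q  //  not (((not P and not R) or not P) and (P implies U)), not Q.
  branch 1 (add (((not P and not R) or not P) and (P implies U)), not not Q):
    (((not P and not R) or not P) and (P implies U)): α-rule — add ((not P and not R) or not P), (P implies U).
    ((not P and not R) or not P): β-rule — branch into (not P and not R)  //  not P.
      branch 1.1 (add (not P and not R)):
        (not P and not R): α-rule — add not P, not R.
        (P implies U): β-rule — branch into not P  //  U.
          branch 1.1.1 (add not P):
            ○ open, literals {P=F, Q=T, R=F, S=F, T=T}.
          branch 1.1.2 (add U):
            ○ open, literals {P=F, Q=T, R=F, S=F, T=T, U=T}.
      branch 1.2 (add not P):
        (P implies U): β-rule — branch into not P  //  U.
          branch 1.2.1 (add not P):
            ○ open, literals {P=F, Q=T, S=F, T=T}.
          branch 1.2.2 (add U):
            ○ open, literals {P=F, Q=T, S=F, T=T, U=T}.
  branch 2 (add not (((not P and not R) or not P) and (P implies U)), not Q):
    × closes — contains both Q and not Q.
1 branch closed, 4 open.
An open branch gives a countermodel: P=F, Q=T, R=F, S=F, T=T (unmentioned atoms arbitrary); under it the original formula is false.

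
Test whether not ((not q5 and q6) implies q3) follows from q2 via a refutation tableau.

Initial set: {T q2; F not ((not q5 and q6) implies q3)}.
F not ((not q5 and q6) implies q3): β-rule — branch into F (not q5 and q6)  //  T q3.
  branch 1 (add F (not q5 and q6)):
    F (not q5 and q6): β-rule — branch into F not q5  //  F q6.
      branch 1.1 (add F not q5):
        ○ open, literals {q2=1, q5=1}.
      branch 1.2 (add F q6):
        ○ open, literals {q2=1, q6=0}.
  branch 2 (add T q3):
    ○ open, literals {q2=1, q3=1}.
0 branches closed, 3 open.
An open branch gives a countermodel: q2=1, q5=1 (unmentioned atoms arbitrary); the premises hold there but the conclusion fails.

No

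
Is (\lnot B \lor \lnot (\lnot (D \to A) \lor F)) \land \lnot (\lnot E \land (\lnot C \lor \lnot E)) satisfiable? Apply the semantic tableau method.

Initial set: {T ((\lnot B \lor \lnot (\lnot (D \to A) \lor F)) \land \lnot (\lnot E \land (\lnot C \lor \lnot E)))}.
T ((\lnot B \lor \lnot (\lnot (D \to A) \lor F)) \land \lnot (\lnot E \land (\lnot C \lor \lnot E))): α-rule — add T (\lnot B \lor \lnot (\lnot (D \to A) \lor F)), T \lnot (\lnot E \land (\lnot C \lor \lnot E)).
T (\lnot B \lor \lnot (\lnot (D \to A) \lor F)): β-rule — branch into T \lnot B  //  T \lnot (\lnot (D \to A) \lor F).
  branch 1 (add T \lnot B):
    T \lnot (\lnot E \land (\lnot C \lor \lnot E)): β-rule — branch into F \lnot E  //  F (\lnot C \lor \lnot E).
      branch 1.1 (add F \lnot E):
        ○ open, literals {B=F, E=T}.
      branch 1.2 (add F (\lnot C \lor \lnot E)):
        F (\lnot C \lor \lnot E): α-rule — add F \lnot C, F \lnot E.
        ○ open, literals {B=F, C=T, E=T}.
  branch 2 (add T \lnot (\lnot (D \to A) \lor F)):
    T \lnot (\lnot (D \to A) \lor F): α-rule — add F \lnot (D \to A), F F.
    T \lnot (\lnot E \land (\lnot C \lor \lnot E)): β-rule — branch into F \lnot E  //  F (\lnot C \lor \lnot E).
      branch 2.1 (add F \lnot E):
        F \lnot (D \to A): β-rule — branch into F D  //  T A.
          branch 2.1.1 (add F D):
            ○ open, literals {D=F, E=T, F=F}.
          branch 2.1.2 (add T A):
            ○ open, literals {A=T, E=T, F=F}.
      branch 2.2 (add F (\lnot C \lor \lnot E)):
        F (\lnot C \lor \lnot E): α-rule — add F \lnot C, F \lnot E.
        F \lnot (D \to A): β-rule — branch into F D  //  T A.
          branch 2.2.1 (add F D):
            ○ open, literals {C=T, D=F, E=T, F=F}.
          branch 2.2.2 (add T A):
            ○ open, literals {A=T, C=T, E=T, F=F}.
0 branches closed, 6 open.
An open branch gives a satisfying assignment: B=F, E=T.

Satisfiable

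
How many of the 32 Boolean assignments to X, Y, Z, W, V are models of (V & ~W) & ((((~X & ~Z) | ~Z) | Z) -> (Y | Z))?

Initial set: {((V & ~W) & ((((~X & ~Z) | ~Z) | Z) -> (Y | Z)))}.
((V & ~W) & ((((~X & ~Z) | ~Z) | Z) -> (Y | Z))): α-rule — add (V & ~W), ((((~X & ~Z) | ~Z) | Z) -> (Y | Z)).
(V & ~W): α-rule — add V, ~W.
((((~X & ~Z) | ~Z) | Z) -> (Y | Z)): β-rule — branch into ~(((~X & ~Z) | ~Z) | Z)  //  (Y | Z).
  branch 1 (add ~(((~X & ~Z) | ~Z) | Z)):
    ~(((~X & ~Z) | ~Z) | Z): α-rule — add ~((~X & ~Z) | ~Z), ~Z.
    ~((~X & ~Z) | ~Z): α-rule — add ~(~X & ~Z), ~~Z.
    × closes — contains both Z and ~Z.
  branch 2 (add (Y | Z)):
    (Y | Z): β-rule — branch into Y  //  Z.
      branch 2.1 (add Y):
        ○ open, literals {V=T, W=F, Y=T}.
      branch 2.2 (add Z):
        ○ open, literals {V=T, W=F, Z=T}.
1 branch closed, 2 open.
Each open branch fixes some atoms; the unmentioned ones are free. Counting distinct full assignments: branch {V=T, W=F, Y=T} (X, Z) contributes 4 new; branch {V=T, W=F, Z=T} (X, Y) contributes 2 new. Total: 6.

6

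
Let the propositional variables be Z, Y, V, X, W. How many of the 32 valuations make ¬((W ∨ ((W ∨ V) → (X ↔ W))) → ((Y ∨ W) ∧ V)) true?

18

Initial set: {¬((W ∨ ((W ∨ V) → (X ↔ W))) → ((Y ∨ W) ∧ V))}.
¬((W ∨ ((W ∨ V) → (X ↔ W))) → ((Y ∨ W) ∧ V)): α-rule — add (W ∨ ((W ∨ V) → (X ↔ W))), ¬((Y ∨ W) ∧ V).
(W ∨ ((W ∨ V) → (X ↔ W))): β-rule — branch into W  //  ((W ∨ V) → (X ↔ W)).
  branch 1 (add W):
    ¬((Y ∨ W) ∧ V): β-rule — branch into ¬(Y ∨ W)  //  ¬V.
      branch 1.1 (add ¬(Y ∨ W)):
        ¬(Y ∨ W): α-rule — add ¬Y, ¬W.
        × closes — contains both W and ¬W.
      branch 1.2 (add ¬V):
        ○ open, literals {V=false, W=true}.
  branch 2 (add ((W ∨ V) → (X ↔ W))):
    ¬((Y ∨ W) ∧ V): β-rule — branch into ¬(Y ∨ W)  //  ¬V.
      branch 2.1 (add ¬(Y ∨ W)):
        ¬(Y ∨ W): α-rule — add ¬Y, ¬W.
        ((W ∨ V) → (X ↔ W)): β-rule — branch into ¬(W ∨ V)  //  (X ↔ W).
          branch 2.1.1 (add ¬(W ∨ V)):
            ¬(W ∨ V): α-rule — add ¬W, ¬V.
            ○ open, literals {V=false, W=false, Y=false}.
          branch 2.1.2 (add (X ↔ W)):
            (X ↔ W): β-rule — branch into X, W  //  ¬X, ¬W.
              branch 2.1.2.1 (add X, W):
                × closes — contains both W and ¬W.
              branch 2.1.2.2 (add ¬X, ¬W):
                ○ open, literals {W=false, X=false, Y=false}.
      branch 2.2 (add ¬V):
        ((W ∨ V) → (X ↔ W)): β-rule — branch into ¬(W ∨ V)  //  (X ↔ W).
          branch 2.2.1 (add ¬(W ∨ V)):
            ¬(W ∨ V): α-rule — add ¬W, ¬V.
            ○ open, literals {V=false, W=false}.
          branch 2.2.2 (add (X ↔ W)):
            (X ↔ W): β-rule — branch into X, W  //  ¬X, ¬W.
              branch 2.2.2.1 (add X, W):
                ○ open, literals {V=false, W=true, X=true}.
              branch 2.2.2.2 (add ¬X, ¬W):
                ○ open, literals {V=false, W=false, X=false}.
2 branches closed, 6 open.
Each open branch fixes some atoms; the unmentioned ones are free. Counting distinct full assignments: branch {V=false, W=true} (Z, Y, X) contributes 8 new; branch {V=false, W=false, Y=false} (Z, X) contributes 4 new; branch {W=false, X=false, Y=false} (Z, V) contributes 2 new; branch {V=false, W=false} (Z, Y, X) contributes 4 new; branch {V=false, W=true, X=true} (Z, Y) contributes 0 new; branch {V=false, W=false, X=false} (Z, Y) contributes 0 new. Total: 18.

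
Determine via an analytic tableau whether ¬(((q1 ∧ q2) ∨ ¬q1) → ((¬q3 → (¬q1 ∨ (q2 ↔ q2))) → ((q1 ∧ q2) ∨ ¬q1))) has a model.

Unsatisfiable

Initial set: {¬(((q1 ∧ q2) ∨ ¬q1) → ((¬q3 → (¬q1 ∨ (q2 ↔ q2))) → ((q1 ∧ q2) ∨ ¬q1)))}.
¬(((q1 ∧ q2) ∨ ¬q1) → ((¬q3 → (¬q1 ∨ (q2 ↔ q2))) → ((q1 ∧ q2) ∨ ¬q1))): α-rule — add ((q1 ∧ q2) ∨ ¬q1), ¬((¬q3 → (¬q1 ∨ (q2 ↔ q2))) → ((q1 ∧ q2) ∨ ¬q1)).
¬((¬q3 → (¬q1 ∨ (q2 ↔ q2))) → ((q1 ∧ q2) ∨ ¬q1)): α-rule — add (¬q3 → (¬q1 ∨ (q2 ↔ q2))), ¬((q1 ∧ q2) ∨ ¬q1).
¬((q1 ∧ q2) ∨ ¬q1): α-rule — add ¬(q1 ∧ q2), ¬¬q1.
((q1 ∧ q2) ∨ ¬q1): β-rule — branch into (q1 ∧ q2)  //  ¬q1.
  branch 1 (add (q1 ∧ q2)):
    (q1 ∧ q2): α-rule — add q1, q2.
    (¬q3 → (¬q1 ∨ (q2 ↔ q2))): β-rule — branch into ¬¬q3  //  (¬q1 ∨ (q2 ↔ q2)).
      branch 1.1 (add ¬¬q3):
        ¬(q1 ∧ q2): β-rule — branch into ¬q1  //  ¬q2.
          branch 1.1.1 (add ¬q1):
            × closes — contains both q1 and ¬q1.
          branch 1.1.2 (add ¬q2):
            × closes — contains both q2 and ¬q2.
      branch 1.2 (add (¬q1 ∨ (q2 ↔ q2))):
        ¬(q1 ∧ q2): β-rule — branch into ¬q1  //  ¬q2.
          branch 1.2.1 (add ¬q1):
            × closes — contains both q1 and ¬q1.
          branch 1.2.2 (add ¬q2):
            × closes — contains both q2 and ¬q2.
  branch 2 (add ¬q1):
    × closes — contains both q1 and ¬q1.
All 5 branches close.
Every branch closed; the formula is unsatisfiable.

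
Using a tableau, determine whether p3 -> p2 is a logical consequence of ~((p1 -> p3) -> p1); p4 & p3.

No

Initial set: {~((p1 -> p3) -> p1); (p4 & p3); ~(p3 -> p2)}.
~((p1 -> p3) -> p1): α-rule — add (p1 -> p3), ~p1.
(p4 & p3): α-rule — add p4, p3.
~(p3 -> p2): α-rule — add p3, ~p2.
(p1 -> p3): β-rule — branch into ~p1  //  p3.
  branch 1 (add ~p1):
    ○ open, literals {p1=false, p2=false, p3=true, p4=true}.
  branch 2 (add p3):
    ○ open, literals {p1=false, p2=false, p3=true, p4=true}.
0 branches closed, 2 open.
An open branch gives a countermodel: p1=false, p2=false, p3=true, p4=true (unmentioned atoms arbitrary); the premises hold there but the conclusion fails.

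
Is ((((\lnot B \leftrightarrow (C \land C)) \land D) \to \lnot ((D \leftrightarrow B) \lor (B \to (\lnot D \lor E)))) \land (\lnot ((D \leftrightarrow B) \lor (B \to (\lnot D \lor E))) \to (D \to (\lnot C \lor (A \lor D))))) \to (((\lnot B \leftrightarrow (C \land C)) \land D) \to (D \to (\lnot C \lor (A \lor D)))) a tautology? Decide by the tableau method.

Valid

Assume the negation and expand:
Initial set: {\lnot (((((\lnot B \leftrightarrow (C \land C)) \land D) \to \lnot ((D \leftrightarrow B) \lor (B \to (\lnot D \lor E)))) \land (\lnot ((D \leftrightarrow B) \lor (B \to (\lnot D \lor E))) \to (D \to (\lnot C \lor (A \lor D))))) \to (((\lnot B \leftrightarrow (C \land C)) \land D) \to (D \to (\lnot C \lor (A \lor D)))))}.
\lnot (((((\lnot B \leftrightarrow (C \land C)) \land D) \to \lnot ((D \leftrightarrow B) \lor (B \to (\lnot D \lor E)))) \land (\lnot ((D \leftrightarrow B) \lor (B \to (\lnot D \lor E))) \to (D \to (\lnot C \lor (A \lor D))))) \to (((\lnot B \leftrightarrow (C \land C)) \land D) \to (D \to (\lnot C \lor (A \lor D))))): α-rule — add ((((\lnot B \leftrightarrow (C \land C)) \land D) \to \lnot ((D \leftrightarrow B) \lor (B \to (\lnot D \lor E)))) \land (\lnot ((D \leftrightarrow B) \lor (B \to (\lnot D \lor E))) \to (D \to (\lnot C \lor (A \lor D))))), \lnot (((\lnot B \leftrightarrow (C \land C)) \land D) \to (D \to (\lnot C \lor (A \lor D)))).
((((\lnot B \leftrightarrow (C \land C)) \land D) \to \lnot ((D \leftrightarrow B) \lor (B \to (\lnot D \lor E)))) \land (\lnot ((D \leftrightarrow B) \lor (B \to (\lnot D \lor E))) \to (D \to (\lnot C \lor (A \lor D))))): α-rule — add (((\lnot B \leftrightarrow (C \land C)) \land D) \to \lnot ((D \leftrightarrow B) \lor (B \to (\lnot D \lor E)))), (\lnot ((D \leftrightarrow B) \lor (B \to (\lnot D \lor E))) \to (D \to (\lnot C \lor (A \lor D)))).
\lnot (((\lnot B \leftrightarrow (C \land C)) \land D) \to (D \to (\lnot C \lor (A \lor D)))): α-rule — add ((\lnot B \leftrightarrow (C \land C)) \land D), \lnot (D \to (\lnot C \lor (A \lor D))).
((\lnot B \leftrightarrow (C \land C)) \land D): α-rule — add (\lnot B \leftrightarrow (C \land C)), D.
\lnot (D \to (\lnot C \lor (A \lor D))): α-rule — add D, \lnot (\lnot C \lor (A \lor D)).
\lnot (\lnot C \lor (A \lor D)): α-rule — add \lnot \lnot C, \lnot (A \lor D).
\lnot (A \lor D): α-rule — add \lnot A, \lnot D.
× closes — contains both D and \lnot D.
All 1 branch closes.
Every branch closed, so the negation is unsatisfiable and the formula is valid.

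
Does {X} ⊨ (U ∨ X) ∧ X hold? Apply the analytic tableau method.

Yes

Initial set: {X; ¬((U ∨ X) ∧ X)}.
¬((U ∨ X) ∧ X): β-rule — branch into ¬(U ∨ X)  //  ¬X.
  branch 1 (add ¬(U ∨ X)):
    ¬(U ∨ X): α-rule — add ¬U, ¬X.
    × closes — contains both X and ¬X.
  branch 2 (add ¬X):
    × closes — contains both X and ¬X.
All 2 branches close.
Every branch closed, so the premises entail the conclusion.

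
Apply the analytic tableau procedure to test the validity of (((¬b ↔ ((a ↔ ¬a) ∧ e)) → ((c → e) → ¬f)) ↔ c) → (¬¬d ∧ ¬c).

Assume the negation and expand:
Initial set: {F ((((¬b ↔ ((a ↔ ¬a) ∧ e)) → ((c → e) → ¬f)) ↔ c) → (¬¬d ∧ ¬c))}.
F ((((¬b ↔ ((a ↔ ¬a) ∧ e)) → ((c → e) → ¬f)) ↔ c) → (¬¬d ∧ ¬c)): α-rule — add T (((¬b ↔ ((a ↔ ¬a) ∧ e)) → ((c → e) → ¬f)) ↔ c), F (¬¬d ∧ ¬c).
T (((¬b ↔ ((a ↔ ¬a) ∧ e)) → ((c → e) → ¬f)) ↔ c): β-rule — branch into T ((¬b ↔ ((a ↔ ¬a) ∧ e)) → ((c → e) → ¬f)), T c  //  F ((¬b ↔ ((a ↔ ¬a) ∧ e)) → ((c → e) → ¬f)), F c.
  branch 1 (add T ((¬b ↔ ((a ↔ ¬a) ∧ e)) → ((c → e) → ¬f)), T c):
    F (¬¬d ∧ ¬c): β-rule — branch into F ¬¬d  //  F ¬c.
      branch 1.1 (add F ¬¬d):
        F ¬¬d: drop double negation, giving F d.
        T ((¬b ↔ ((a ↔ ¬a) ∧ e)) → ((c → e) → ¬f)): β-rule — branch into F (¬b ↔ ((a ↔ ¬a) ∧ e))  //  T ((c → e) → ¬f).
          branch 1.1.1 (add F (¬b ↔ ((a ↔ ¬a) ∧ e))):
            F (¬b ↔ ((a ↔ ¬a) ∧ e)): β-rule — branch into T ¬b, F ((a ↔ ¬a) ∧ e)  //  F ¬b, T ((a ↔ ¬a) ∧ e).
              branch 1.1.1.1 (add T ¬b, F ((a ↔ ¬a) ∧ e)):
                F ((a ↔ ¬a) ∧ e): β-rule — branch into F (a ↔ ¬a)  //  F e.
                  branch 1.1.1.1.1 (add F (a ↔ ¬a)):
                    F (a ↔ ¬a): β-rule — branch into T a, F ¬a  //  F a, T ¬a.
                      branch 1.1.1.1.1.1 (add T a, F ¬a):
                        ○ open, literals {a=1, b=0, c=1, d=0}.
                      branch 1.1.1.1.1.2 (add F a, T ¬a):
                        ○ open, literals {a=0, b=0, c=1, d=0}.
                  branch 1.1.1.1.2 (add F e):
                    ○ open, literals {b=0, c=1, d=0, e=0}.
              branch 1.1.1.2 (add F ¬b, T ((a ↔ ¬a) ∧ e)):
                T ((a ↔ ¬a) ∧ e): α-rule — add T (a ↔ ¬a), T e.
                T (a ↔ ¬a): β-rule — branch into T a, T ¬a  //  F a, F ¬a.
                  branch 1.1.1.2.1 (add T a, T ¬a):
                    × closes — contains both a and ¬a.
                  branch 1.1.1.2.2 (add F a, F ¬a):
                    × closes — contains both a and ¬a.
          branch 1.1.2 (add T ((c → e) → ¬f)):
            T ((c → e) → ¬f): β-rule — branch into F (c → e)  //  T ¬f.
              branch 1.1.2.1 (add F (c → e)):
                F (c → e): α-rule — add T c, F e.
                ○ open, literals {c=1, d=0, e=0}.
              branch 1.1.2.2 (add T ¬f):
                ○ open, literals {c=1, d=0, f=0}.
      branch 1.2 (add F ¬c):
        T ((¬b ↔ ((a ↔ ¬a) ∧ e)) → ((c → e) → ¬f)): β-rule — branch into F (¬b ↔ ((a ↔ ¬a) ∧ e))  //  T ((c → e) → ¬f).
          branch 1.2.1 (add F (¬b ↔ ((a ↔ ¬a) ∧ e))):
            F (¬b ↔ ((a ↔ ¬a) ∧ e)): β-rule — branch into T ¬b, F ((a ↔ ¬a) ∧ e)  //  F ¬b, T ((a ↔ ¬a) ∧ e).
              branch 1.2.1.1 (add T ¬b, F ((a ↔ ¬a) ∧ e)):
                F ((a ↔ ¬a) ∧ e): β-rule — branch into F (a ↔ ¬a)  //  F e.
                  branch 1.2.1.1.1 (add F (a ↔ ¬a)):
                    F (a ↔ ¬a): β-rule — branch into T a, F ¬a  //  F a, T ¬a.
                      branch 1.2.1.1.1.1 (add T a, F ¬a):
                        ○ open, literals {a=1, b=0, c=1}.
                      branch 1.2.1.1.1.2 (add F a, T ¬a):
                        ○ open, literals {a=0, b=0, c=1}.
                  branch 1.2.1.1.2 (add F e):
                    ○ open, literals {b=0, c=1, e=0}.
              branch 1.2.1.2 (add F ¬b, T ((a ↔ ¬a) ∧ e)):
                T ((a ↔ ¬a) ∧ e): α-rule — add T (a ↔ ¬a), T e.
                T (a ↔ ¬a): β-rule — branch into T a, T ¬a  //  F a, F ¬a.
                  branch 1.2.1.2.1 (add T a, T ¬a):
                    × closes — contains both a and ¬a.
                  branch 1.2.1.2.2 (add F a, F ¬a):
                    × closes — contains both a and ¬a.
          branch 1.2.2 (add T ((c → e) → ¬f)):
            T ((c → e) → ¬f): β-rule — branch into F (c → e)  //  T ¬f.
              branch 1.2.2.1 (add F (c → e)):
                F (c → e): α-rule — add T c, F e.
                ○ open, literals {c=1, e=0}.
              branch 1.2.2.2 (add T ¬f):
                ○ open, literals {c=1, f=0}.
  branch 2 (add F ((¬b ↔ ((a ↔ ¬a) ∧ e)) → ((c → e) → ¬f)), F c):
    F ((¬b ↔ ((a ↔ ¬a) ∧ e)) → ((c → e) → ¬f)): α-rule — add T (¬b ↔ ((a ↔ ¬a) ∧ e)), F ((c → e) → ¬f).
    F ((c → e) → ¬f): α-rule — add T (c → e), F ¬f.
    F (¬¬d ∧ ¬c): β-rule — branch into F ¬¬d  //  F ¬c.
      branch 2.1 (add F ¬¬d):
        F ¬¬d: drop double negation, giving F d.
        T (¬b ↔ ((a ↔ ¬a) ∧ e)): β-rule — branch into T ¬b, T ((a ↔ ¬a) ∧ e)  //  F ¬b, F ((a ↔ ¬a) ∧ e).
          branch 2.1.1 (add T ¬b, T ((a ↔ ¬a) ∧ e)):
            T ((a ↔ ¬a) ∧ e): α-rule — add T (a ↔ ¬a), T e.
            T (c → e): β-rule — branch into F c  //  T e.
              branch 2.1.1.1 (add F c):
                T (a ↔ ¬a): β-rule — branch into T a, T ¬a  //  F a, F ¬a.
                  branch 2.1.1.1.1 (add T a, T ¬a):
                    × closes — contains both a and ¬a.
                  branch 2.1.1.1.2 (add F a, F ¬a):
                    × closes — contains both a and ¬a.
              branch 2.1.1.2 (add T e):
                T (a ↔ ¬a): β-rule — branch into T a, T ¬a  //  F a, F ¬a.
                  branch 2.1.1.2.1 (add T a, T ¬a):
                    × closes — contains both a and ¬a.
                  branch 2.1.1.2.2 (add F a, F ¬a):
                    × closes — contains both a and ¬a.
          branch 2.1.2 (add F ¬b, F ((a ↔ ¬a) ∧ e)):
            T (c → e): β-rule — branch into F c  //  T e.
              branch 2.1.2.1 (add F c):
                F ((a ↔ ¬a) ∧ e): β-rule — branch into F (a ↔ ¬a)  //  F e.
                  branch 2.1.2.1.1 (add F (a ↔ ¬a)):
                    F (a ↔ ¬a): β-rule — branch into T a, F ¬a  //  F a, T ¬a.
                      branch 2.1.2.1.1.1 (add T a, F ¬a):
                        ○ open, literals {a=1, b=1, c=0, d=0, f=1}.
                      branch 2.1.2.1.1.2 (add F a, T ¬a):
                        ○ open, literals {a=0, b=1, c=0, d=0, f=1}.
                  branch 2.1.2.1.2 (add F e):
                    ○ open, literals {b=1, c=0, d=0, e=0, f=1}.
              branch 2.1.2.2 (add T e):
                F ((a ↔ ¬a) ∧ e): β-rule — branch into F (a ↔ ¬a)  //  F e.
                  branch 2.1.2.2.1 (add F (a ↔ ¬a)):
                    F (a ↔ ¬a): β-rule — branch into T a, F ¬a  //  F a, T ¬a.
                      branch 2.1.2.2.1.1 (add T a, F ¬a):
                        ○ open, literals {a=1, b=1, c=0, d=0, e=1, f=1}.
                      branch 2.1.2.2.1.2 (add F a, T ¬a):
                        ○ open, literals {a=0, b=1, c=0, d=0, e=1, f=1}.
                  branch 2.1.2.2.2 (add F e):
                    × closes — contains both e and ¬e.
      branch 2.2 (add F ¬c):
        × closes — contains both c and ¬c.
10 branches closed, 15 open.
An open branch gives a countermodel: a=1, b=0, c=1, d=0 (unmentioned atoms arbitrary); under it the original formula is false.

Not valid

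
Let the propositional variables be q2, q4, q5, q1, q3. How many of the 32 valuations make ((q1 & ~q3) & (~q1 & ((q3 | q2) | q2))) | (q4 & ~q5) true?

8

Initial set: {(((q1 & ~q3) & (~q1 & ((q3 | q2) | q2))) | (q4 & ~q5))}.
(((q1 & ~q3) & (~q1 & ((q3 | q2) | q2))) | (q4 & ~q5)): β-rule — branch into ((q1 & ~q3) & (~q1 & ((q3 | q2) | q2)))  //  (q4 & ~q5).
  branch 1 (add ((q1 & ~q3) & (~q1 & ((q3 | q2) | q2)))):
    ((q1 & ~q3) & (~q1 & ((q3 | q2) | q2))): α-rule — add (q1 & ~q3), (~q1 & ((q3 | q2) | q2)).
    (q1 & ~q3): α-rule — add q1, ~q3.
    (~q1 & ((q3 | q2) | q2)): α-rule — add ~q1, ((q3 | q2) | q2).
    × closes — contains both q1 and ~q1.
  branch 2 (add (q4 & ~q5)):
    (q4 & ~q5): α-rule — add q4, ~q5.
    ○ open, literals {q4=true, q5=false}.
1 branch closed, 1 open.
Each open branch fixes some atoms; the unmentioned ones are free. Counting distinct full assignments: branch {q4=true, q5=false} (q2, q1, q3) contributes 8 new. Total: 8.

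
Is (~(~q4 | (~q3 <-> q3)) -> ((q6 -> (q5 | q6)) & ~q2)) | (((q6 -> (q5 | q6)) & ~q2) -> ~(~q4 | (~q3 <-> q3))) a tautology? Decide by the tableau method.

Assume the negation and expand:
Initial set: {~((~(~q4 | (~q3 <-> q3)) -> ((q6 -> (q5 | q6)) & ~q2)) | (((q6 -> (q5 | q6)) & ~q2) -> ~(~q4 | (~q3 <-> q3))))}.
~((~(~q4 | (~q3 <-> q3)) -> ((q6 -> (q5 | q6)) & ~q2)) | (((q6 -> (q5 | q6)) & ~q2) -> ~(~q4 | (~q3 <-> q3)))): α-rule — add ~(~(~q4 | (~q3 <-> q3)) -> ((q6 -> (q5 | q6)) & ~q2)), ~(((q6 -> (q5 | q6)) & ~q2) -> ~(~q4 | (~q3 <-> q3))).
~(~(~q4 | (~q3 <-> q3)) -> ((q6 -> (q5 | q6)) & ~q2)): α-rule — add ~(~q4 | (~q3 <-> q3)), ~((q6 -> (q5 | q6)) & ~q2).
~(((q6 -> (q5 | q6)) & ~q2) -> ~(~q4 | (~q3 <-> q3))): α-rule — add ((q6 -> (q5 | q6)) & ~q2), ~~(~q4 | (~q3 <-> q3)).
~(~q4 | (~q3 <-> q3)): α-rule — add ~~q4, ~(~q3 <-> q3).
((q6 -> (q5 | q6)) & ~q2): α-rule — add (q6 -> (q5 | q6)), ~q2.
~((q6 -> (q5 | q6)) & ~q2): β-rule — branch into ~(q6 -> (q5 | q6))  //  ~~q2.
  branch 1 (add ~(q6 -> (q5 | q6))):
    ~(q6 -> (q5 | q6)): α-rule — add q6, ~(q5 | q6).
    ~(q5 | q6): α-rule — add ~q5, ~q6.
    × closes — contains both q6 and ~q6.
  branch 2 (add ~~q2):
    × closes — contains both q2 and ~q2.
All 2 branches close.
Every branch closed, so the negation is unsatisfiable and the formula is valid.

Valid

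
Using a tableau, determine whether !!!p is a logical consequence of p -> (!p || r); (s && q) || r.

Initial set: {(p -> (!p || r)); ((s && q) || r); !!!!p}.
!!!!p: drop double negation, giving !!p.
(p -> (!p || r)): β-rule — branch into !p  //  (!p || r).
  branch 1 (add !p):
    × closes — contains both p and !p.
  branch 2 (add (!p || r)):
    ((s && q) || r): β-rule — branch into (s && q)  //  r.
      branch 2.1 (add (s && q)):
        (s && q): α-rule — add s, q.
        (!p || r): β-rule — branch into !p  //  r.
          branch 2.1.1 (add !p):
            × closes — contains both p and !p.
          branch 2.1.2 (add r):
            ○ open, literals {p=T, q=T, r=T, s=T}.
      branch 2.2 (add r):
        (!p || r): β-rule — branch into !p  //  r.
          branch 2.2.1 (add !p):
            × closes — contains both p and !p.
          branch 2.2.2 (add r):
            ○ open, literals {p=T, r=T}.
3 branches closed, 2 open.
An open branch gives a countermodel: p=T, q=T, r=T, s=T (unmentioned atoms arbitrary); the premises hold there but the conclusion fails.

No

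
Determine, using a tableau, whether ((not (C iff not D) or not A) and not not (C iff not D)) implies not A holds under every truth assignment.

Valid

Assume the negation and expand:
Initial set: {not (((not (C iff not D) or not A) and not not (C iff not D)) implies not A)}.
not (((not (C iff not D) or not A) and not not (C iff not D)) implies not A): α-rule — add ((not (C iff not D) or not A) and not not (C iff not D)), not not A.
((not (C iff not D) or not A) and not not (C iff not D)): α-rule — add (not (C iff not D) or not A), not not (C iff not D).
not not (C iff not D): drop double negation, giving (C iff not D).
(not (C iff not D) or not A): β-rule — branch into not (C iff not D)  //  not A.
  branch 1 (add not (C iff not D)):
    (C iff not D): β-rule — branch into C, not D  //  not C, not not D.
      branch 1.1 (add C, not D):
        not (C iff not D): β-rule — branch into C, not not D  //  not C, not D.
          branch 1.1.1 (add C, not not D):
            × closes — contains both D and not D.
          branch 1.1.2 (add not C, not D):
            × closes — contains both C and not C.
      branch 1.2 (add not C, not not D):
        not (C iff not D): β-rule — branch into C, not not D  //  not C, not D.
          branch 1.2.1 (add C, not not D):
            × closes — contains both C and not C.
          branch 1.2.2 (add not C, not D):
            × closes — contains both D and not D.
  branch 2 (add not A):
    × closes — contains both A and not A.
All 5 branches close.
Every branch closed, so the negation is unsatisfiable and the formula is valid.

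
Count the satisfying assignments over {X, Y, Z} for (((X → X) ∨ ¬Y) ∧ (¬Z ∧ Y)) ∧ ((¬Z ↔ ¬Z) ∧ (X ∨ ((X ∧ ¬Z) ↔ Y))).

Initial set: {((((X → X) ∨ ¬Y) ∧ (¬Z ∧ Y)) ∧ ((¬Z ↔ ¬Z) ∧ (X ∨ ((X ∧ ¬Z) ↔ Y))))}.
((((X → X) ∨ ¬Y) ∧ (¬Z ∧ Y)) ∧ ((¬Z ↔ ¬Z) ∧ (X ∨ ((X ∧ ¬Z) ↔ Y)))): α-rule — add (((X → X) ∨ ¬Y) ∧ (¬Z ∧ Y)), ((¬Z ↔ ¬Z) ∧ (X ∨ ((X ∧ ¬Z) ↔ Y))).
(((X → X) ∨ ¬Y) ∧ (¬Z ∧ Y)): α-rule — add ((X → X) ∨ ¬Y), (¬Z ∧ Y).
((¬Z ↔ ¬Z) ∧ (X ∨ ((X ∧ ¬Z) ↔ Y))): α-rule — add (¬Z ↔ ¬Z), (X ∨ ((X ∧ ¬Z) ↔ Y)).
(¬Z ∧ Y): α-rule — add ¬Z, Y.
((X → X) ∨ ¬Y): β-rule — branch into (X → X)  //  ¬Y.
  branch 1 (add (X → X)):
    (¬Z ↔ ¬Z): β-rule — branch into ¬Z, ¬Z  //  ¬¬Z, ¬¬Z.
      branch 1.1 (add ¬Z, ¬Z):
        (X ∨ ((X ∧ ¬Z) ↔ Y)): β-rule — branch into X  //  ((X ∧ ¬Z) ↔ Y).
          branch 1.1.1 (add X):
            (X → X): β-rule — branch into ¬X  //  X.
              branch 1.1.1.1 (add ¬X):
                × closes — contains both X and ¬X.
              branch 1.1.1.2 (add X):
                ○ open, literals {X=1, Y=1, Z=0}.
          branch 1.1.2 (add ((X ∧ ¬Z) ↔ Y)):
            (X → X): β-rule — branch into ¬X  //  X.
              branch 1.1.2.1 (add ¬X):
                ((X ∧ ¬Z) ↔ Y): β-rule — branch into (X ∧ ¬Z), Y  //  ¬(X ∧ ¬Z), ¬Y.
                  branch 1.1.2.1.1 (add (X ∧ ¬Z), Y):
                    (X ∧ ¬Z): α-rule — add X, ¬Z.
                    × closes — contains both X and ¬X.
                  branch 1.1.2.1.2 (add ¬(X ∧ ¬Z), ¬Y):
                    × closes — contains both Y and ¬Y.
              branch 1.1.2.2 (add X):
                ((X ∧ ¬Z) ↔ Y): β-rule — branch into (X ∧ ¬Z), Y  //  ¬(X ∧ ¬Z), ¬Y.
                  branch 1.1.2.2.1 (add (X ∧ ¬Z), Y):
                    (X ∧ ¬Z): α-rule — add X, ¬Z.
                    ○ open, literals {X=1, Y=1, Z=0}.
                  branch 1.1.2.2.2 (add ¬(X ∧ ¬Z), ¬Y):
                    × closes — contains both Y and ¬Y.
      branch 1.2 (add ¬¬Z, ¬¬Z):
        × closes — contains both Z and ¬Z.
  branch 2 (add ¬Y):
    × closes — contains both Y and ¬Y.
6 branches closed, 2 open.
Each open branch fixes some atoms; the unmentioned ones are free. Counting distinct full assignments: branch {X=1, Y=1, Z=0} (none free) contributes 1 new; branch {X=1, Y=1, Z=0} (none free) contributes 0 new. Total: 1.

1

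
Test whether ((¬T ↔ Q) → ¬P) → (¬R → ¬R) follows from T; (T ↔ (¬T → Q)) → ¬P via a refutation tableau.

Initial set: {T; ((T ↔ (¬T → Q)) → ¬P); ¬(((¬T ↔ Q) → ¬P) → (¬R → ¬R))}.
¬(((¬T ↔ Q) → ¬P) → (¬R → ¬R)): α-rule — add ((¬T ↔ Q) → ¬P), ¬(¬R → ¬R).
¬(¬R → ¬R): α-rule — add ¬R, ¬¬R.
× closes — contains both R and ¬R.
All 1 branch closes.
Every branch closed, so the premises entail the conclusion.

Yes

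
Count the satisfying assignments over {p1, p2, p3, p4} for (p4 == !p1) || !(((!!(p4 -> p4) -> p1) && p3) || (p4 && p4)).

Initial set: {((p4 == !p1) || !(((!!(p4 -> p4) -> p1) && p3) || (p4 && p4)))}.
((p4 == !p1) || !(((!!(p4 -> p4) -> p1) && p3) || (p4 && p4))): β-rule — branch into (p4 == !p1)  //  !(((!!(p4 -> p4) -> p1) && p3) || (p4 && p4)).
  branch 1 (add (p4 == !p1)):
    (p4 == !p1): β-rule — branch into p4, !p1  //  !p4, !!p1.
      branch 1.1 (add p4, !p1):
        ○ open, literals {p1=F, p4=T}.
      branch 1.2 (add !p4, !!p1):
        ○ open, literals {p1=T, p4=F}.
  branch 2 (add !(((!!(p4 -> p4) -> p1) && p3) || (p4 && p4))):
    !(((!!(p4 -> p4) -> p1) && p3) || (p4 && p4)): α-rule — add !((!!(p4 -> p4) -> p1) && p3), !(p4 && p4).
    !((!!(p4 -> p4) -> p1) && p3): β-rule — branch into !(!!(p4 -> p4) -> p1)  //  !p3.
      branch 2.1 (add !(!!(p4 -> p4) -> p1)):
        !(!!(p4 -> p4) -> p1): α-rule — add !!(p4 -> p4), !p1.
        !!(p4 -> p4): drop double negation, giving (p4 -> p4).
        !(p4 && p4): β-rule — branch into !p4  //  !p4.
          branch 2.1.1 (add !p4):
            (p4 -> p4): β-rule — branch into !p4  //  p4.
              branch 2.1.1.1 (add !p4):
                ○ open, literals {p1=F, p4=F}.
              branch 2.1.1.2 (add p4):
                × closes — contains both p4 and !p4.
          branch 2.1.2 (add !p4):
            (p4 -> p4): β-rule — branch into !p4  //  p4.
              branch 2.1.2.1 (add !p4):
                ○ open, literals {p1=F, p4=F}.
              branch 2.1.2.2 (add p4):
                × closes — contains both p4 and !p4.
      branch 2.2 (add !p3):
        !(p4 && p4): β-rule — branch into !p4  //  !p4.
          branch 2.2.1 (add !p4):
            ○ open, literals {p3=F, p4=F}.
          branch 2.2.2 (add !p4):
            ○ open, literals {p3=F, p4=F}.
2 branches closed, 6 open.
Each open branch fixes some atoms; the unmentioned ones are free. Counting distinct full assignments: branch {p1=F, p4=T} (p2, p3) contributes 4 new; branch {p1=T, p4=F} (p2, p3) contributes 4 new; branch {p1=F, p4=F} (p2, p3) contributes 4 new; branch {p1=F, p4=F} (p2, p3) contributes 0 new; branch {p3=F, p4=F} (p1, p2) contributes 0 new; branch {p3=F, p4=F} (p1, p2) contributes 0 new. Total: 12.

12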